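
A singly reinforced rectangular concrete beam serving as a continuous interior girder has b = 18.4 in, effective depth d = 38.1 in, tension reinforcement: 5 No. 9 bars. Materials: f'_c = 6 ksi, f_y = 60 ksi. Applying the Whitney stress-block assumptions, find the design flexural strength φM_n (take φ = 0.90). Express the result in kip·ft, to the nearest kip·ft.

A_s = 5 × 1 = 5 in².
T = A_s f_y = 5 × 60 = 300 kips.
a = T/(0.85 f'_c b) = 300/(0.85 × 6 × 18.4) = 3.197 in.
M_n = T(d − a/2) = 300 × (38.1 − 1.5985) = 10950.5 kip·in = 10950.5/12 = 912.54 kip·ft.
φM_n = 0.90 × 912.54 = 821.29 kip·ft.

φM_n ≈ 821 kip·ft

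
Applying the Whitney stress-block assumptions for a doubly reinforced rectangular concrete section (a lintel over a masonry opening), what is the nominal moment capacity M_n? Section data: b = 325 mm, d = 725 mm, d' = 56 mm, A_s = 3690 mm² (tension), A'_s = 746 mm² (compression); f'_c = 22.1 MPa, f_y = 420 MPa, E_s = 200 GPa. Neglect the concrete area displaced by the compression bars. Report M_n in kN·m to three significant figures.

M_n ≈ 981 kN·m

Assume both tension and compression steel yield.
Net tension couple steel: A_s − A'_s = 2944 mm².
a = (A_s − A'_s) f_y / (0.85 f'_c b) = 1236480/(0.85 × 22.1 × 325) = 202.53 mm.
c = a/β₁ = 202.53/0.85 = 238.27 mm; ε'_s = 0.003(c − d')/c = 0.0023 ≥ f_y/E_s = 0.0021, so compression steel does yield.
M_n = (A_s − A'_s) f_y (d − a/2) + A'_s f_y (d − d') = [1236480 × (725 − 101.265) + 313320 × (725 − 56)] × 10⁻⁶ = 771.24 + 209.61 = 980.85 kN·m.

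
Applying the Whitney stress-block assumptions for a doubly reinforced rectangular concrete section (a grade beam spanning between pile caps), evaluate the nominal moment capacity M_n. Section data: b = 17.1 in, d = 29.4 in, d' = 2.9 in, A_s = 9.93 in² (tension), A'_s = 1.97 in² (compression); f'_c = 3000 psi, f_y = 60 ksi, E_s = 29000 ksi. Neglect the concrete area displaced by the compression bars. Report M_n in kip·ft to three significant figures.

Assume both steels yield.
a = (A_s − A'_s) f_y/(0.85 f'_c b) = (9.93 − 1.97) × 60/(0.85 × 3 × 17.1) = 10.953 in.
c = a/β₁ = 10.953/0.85 = 12.886 in; ε'_s = 0.003(c − d')/c = 0.0023 ≥ ε_y = 0.0021, so the compression steel yields.
M_n = (A_s − A'_s) f_y (d − a/2) + A'_s f_y (d − d') = 477.6 × (29.4 − 5.4765) + 118.2 × (29.4 − 2.9) = 11425.9 + 3132.3 = 14558.2 kip·in = 14558.2/12 = 1213.18 kip·ft.

M_n ≈ 1210 kip·ft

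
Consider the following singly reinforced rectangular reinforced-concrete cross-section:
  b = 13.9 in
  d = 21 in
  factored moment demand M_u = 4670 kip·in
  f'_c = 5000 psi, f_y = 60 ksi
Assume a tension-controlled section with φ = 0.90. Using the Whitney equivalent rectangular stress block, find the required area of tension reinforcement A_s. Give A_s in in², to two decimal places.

A_s ≈ 4.64 in²

M_n = M_u/φ = 4670/0.90 = 5188.89 kip·in.
From M_n = 0.85 f'_c a b (d − a/2):
a = d − √(d² − 2M_n/(0.85 f'_c b)) = 21 − √(21² − 2 × 5188.89/(0.85 × 5 × 13.9)) = 4.711 in.
A_s = 0.85 f'_c a b / f_y = 0.85 × 5 × 4.711 × 13.9 / 60 = 4.638 in².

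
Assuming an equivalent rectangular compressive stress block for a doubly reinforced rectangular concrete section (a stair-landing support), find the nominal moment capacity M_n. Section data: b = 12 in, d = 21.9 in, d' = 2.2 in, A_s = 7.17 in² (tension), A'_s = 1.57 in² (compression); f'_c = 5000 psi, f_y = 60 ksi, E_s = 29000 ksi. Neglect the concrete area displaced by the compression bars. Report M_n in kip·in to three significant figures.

M_n ≈ 8110 kip·in

Assume both steels yield.
a = (A_s − A'_s) f_y/(0.85 f'_c b) = (7.17 − 1.57) × 60/(0.85 × 5 × 12) = 6.588 in.
c = a/β₁ = 6.588/0.8 = 8.235 in; ε'_s = 0.003(c − d')/c = 0.0022 ≥ ε_y = 0.0021, so the compression steel yields.
M_n = (A_s − A'_s) f_y (d − a/2) + A'_s f_y (d − d') = 336 × (21.9 − 3.294) + 94.2 × (21.9 − 2.2) = 6251.6 + 1855.7 = 8107.3 kip·in.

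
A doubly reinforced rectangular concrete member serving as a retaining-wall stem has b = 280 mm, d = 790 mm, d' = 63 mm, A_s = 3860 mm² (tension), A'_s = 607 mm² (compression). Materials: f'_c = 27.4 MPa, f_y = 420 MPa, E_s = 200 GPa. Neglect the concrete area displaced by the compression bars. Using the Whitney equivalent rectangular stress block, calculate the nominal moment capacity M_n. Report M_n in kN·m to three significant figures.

Assume both tension and compression steel yield.
Net tension couple steel: A_s − A'_s = 3253 mm².
a = (A_s − A'_s) f_y / (0.85 f'_c b) = 1366260/(0.85 × 27.4 × 280) = 209.51 mm.
c = a/β₁ = 209.51/0.85 = 246.48 mm; ε'_s = 0.003(c − d')/c = 0.0022 ≥ f_y/E_s = 0.0021, so compression steel does yield.
M_n = (A_s − A'_s) f_y (d − a/2) + A'_s f_y (d − d') = [1366260 × (790 − 104.755) + 254940 × (790 − 63)] × 10⁻⁶ = 936.22 + 185.34 = 1121.56 kN·m.

M_n ≈ 1120 kN·m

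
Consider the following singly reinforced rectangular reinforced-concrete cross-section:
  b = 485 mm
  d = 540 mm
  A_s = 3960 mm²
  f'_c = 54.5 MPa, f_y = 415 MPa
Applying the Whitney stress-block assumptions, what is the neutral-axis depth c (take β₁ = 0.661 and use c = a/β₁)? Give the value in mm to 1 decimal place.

T = A_s f_y = 3960 × 415 = 1643400 N = 1643.4 kN.
Setting C = 0.85 f'_c a b equal to T: a = 1643400/(0.85 × 54.5 × 485) = 73.145 mm.
With β₁ = 0.661, c = a/β₁ = 73.145/0.661 = 110.7 mm.

c ≈ 110.7 mm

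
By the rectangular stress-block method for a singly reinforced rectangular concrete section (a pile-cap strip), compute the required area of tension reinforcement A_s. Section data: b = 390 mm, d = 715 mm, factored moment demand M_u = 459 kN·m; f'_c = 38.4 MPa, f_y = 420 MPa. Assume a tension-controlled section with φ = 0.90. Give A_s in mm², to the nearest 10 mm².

A_s ≈ 1770 mm²

M_n = M_u/φ = 459/0.90 = 510 kN·m.
With M_n = 0.85 f'_c a b (d − a/2), solve the quadratic for a:
a = d − √(d² − 2M_n/(0.85 f'_c b)) = 715 − √(715² − 2 × 510×10⁶/(0.85 × 38.4 × 390)) = 58.42 mm.
A_s = 0.85 f'_c a b / f_y = 0.85 × 38.4 × 58.42 × 390 / 420 = 1770.6 mm².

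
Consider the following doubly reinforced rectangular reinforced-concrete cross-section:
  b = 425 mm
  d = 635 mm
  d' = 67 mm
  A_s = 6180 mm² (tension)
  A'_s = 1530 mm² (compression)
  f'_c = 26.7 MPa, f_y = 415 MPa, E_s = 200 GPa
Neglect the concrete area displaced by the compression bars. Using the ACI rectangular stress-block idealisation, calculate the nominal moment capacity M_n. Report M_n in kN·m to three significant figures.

Assume both tension and compression steel yield.
Net tension couple steel: A_s − A'_s = 4650 mm².
a = (A_s − A'_s) f_y / (0.85 f'_c b) = 1929750/(0.85 × 26.7 × 425) = 200.07 mm.
c = a/β₁ = 200.07/0.85 = 235.38 mm; ε'_s = 0.003(c − d')/c = 0.0021 ≥ f_y/E_s = 0.0021, so compression steel does yield.
M_n = (A_s − A'_s) f_y (d − a/2) + A'_s f_y (d − d') = [1929750 × (635 − 100.035) + 634950 × (635 − 67)] × 10⁻⁶ = 1032.35 + 360.65 = 1393.00 kN·m.

M_n ≈ 1390 kN·m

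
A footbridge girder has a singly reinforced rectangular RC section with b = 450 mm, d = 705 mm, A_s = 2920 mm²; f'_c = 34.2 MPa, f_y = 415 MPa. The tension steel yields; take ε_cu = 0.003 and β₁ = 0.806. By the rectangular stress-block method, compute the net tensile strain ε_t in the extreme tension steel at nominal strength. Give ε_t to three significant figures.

ε_t ≈ 0.0154

a = A_s f_y/(0.85 f'_c b) = 92.63 mm.
β₁ = 0.806, so c = a/β₁ = 92.63/0.806 = 114.93 mm.
From the linear strain diagram with ε_cu = 0.003: ε_t = 0.003 (d − c)/c = 0.003 × (705 − 114.93)/114.93 = 0.0154.
Since ε_t ≥ 0.005, the section is tension-controlled.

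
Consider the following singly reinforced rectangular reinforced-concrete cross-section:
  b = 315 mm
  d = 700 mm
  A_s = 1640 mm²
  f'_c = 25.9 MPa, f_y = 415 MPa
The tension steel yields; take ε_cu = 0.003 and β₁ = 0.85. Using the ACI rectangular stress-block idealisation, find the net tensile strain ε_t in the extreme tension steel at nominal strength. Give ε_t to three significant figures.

ε_t ≈ 0.0152

a = A_s f_y/(0.85 f'_c b) = 98.14 mm.
β₁ = 0.85, so c = a/β₁ = 98.14/0.85 = 115.46 mm.
From the linear strain diagram with ε_cu = 0.003: ε_t = 0.003 (d − c)/c = 0.003 × (700 − 115.46)/115.46 = 0.0152.
Since ε_t ≥ 0.005, the section is tension-controlled.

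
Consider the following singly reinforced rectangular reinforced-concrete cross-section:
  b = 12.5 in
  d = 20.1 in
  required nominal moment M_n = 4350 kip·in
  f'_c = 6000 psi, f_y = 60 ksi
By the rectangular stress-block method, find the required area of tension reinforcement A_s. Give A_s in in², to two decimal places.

From M_n = 0.85 f'_c a b (d − a/2):
a = d − √(d² − 2M_n/(0.85 f'_c b)) = 20.1 − √(20.1² − 2 × 4350/(0.85 × 6 × 12.5)) = 3.743 in.
A_s = 0.85 f'_c a b / f_y = 0.85 × 6 × 3.743 × 12.5 / 60 = 3.977 in².

A_s ≈ 3.98 in²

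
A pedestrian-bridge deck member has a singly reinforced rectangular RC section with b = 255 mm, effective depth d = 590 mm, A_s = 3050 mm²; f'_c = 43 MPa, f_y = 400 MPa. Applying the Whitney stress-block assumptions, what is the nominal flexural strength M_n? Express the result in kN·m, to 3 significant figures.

T = A_s f_y = 3050 × 400 = 1220000 N = 1220 kN.
From C = T: a = T/(0.85 f'_c b) = 1220000/(0.85 × 43 × 255) = 130.90 mm.
M_n = T(d − a/2) = 1220 kN × (590 − 65.45) mm = 639.95 kN·m.

M_n ≈ 640 kN·m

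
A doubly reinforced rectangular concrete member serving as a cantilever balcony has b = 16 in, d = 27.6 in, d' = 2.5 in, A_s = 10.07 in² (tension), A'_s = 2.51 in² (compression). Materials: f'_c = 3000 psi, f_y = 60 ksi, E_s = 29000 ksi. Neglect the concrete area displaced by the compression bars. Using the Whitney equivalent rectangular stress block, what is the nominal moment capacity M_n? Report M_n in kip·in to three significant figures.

M_n ≈ 13800 kip·in

Assume both steels yield.
a = (A_s − A'_s) f_y/(0.85 f'_c b) = (10.07 − 2.51) × 60/(0.85 × 3 × 16) = 11.118 in.
c = a/β₁ = 11.118/0.85 = 13.080 in; ε'_s = 0.003(c − d')/c = 0.0024 ≥ ε_y = 0.0021, so the compression steel yields.
M_n = (A_s − A'_s) f_y (d − a/2) + A'_s f_y (d − d') = 453.6 × (27.6 − 5.559) + 150.6 × (27.6 − 2.5) = 9997.8 + 3780.1 = 13777.9 kip·in.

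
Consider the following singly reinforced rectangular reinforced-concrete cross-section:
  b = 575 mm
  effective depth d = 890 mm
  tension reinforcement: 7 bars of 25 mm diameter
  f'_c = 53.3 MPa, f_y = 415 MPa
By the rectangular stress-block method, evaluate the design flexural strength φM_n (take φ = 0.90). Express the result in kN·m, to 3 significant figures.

A_s = 7 × 491 = 3437 mm².
T = A_s f_y = 3437 × 415 = 1426355 N = 1426.355 kN.
From C = T: a = T/(0.85 f'_c b) = 1426355/(0.85 × 53.3 × 575) = 54.75 mm.
M_n = T(d − a/2) = 1426.355 kN × (890 − 27.375) mm = 1230.41 kN·m.
φM_n = 0.90 × 1230.41 = 1107.37 kN·m.

φM_n ≈ 1110 kN·m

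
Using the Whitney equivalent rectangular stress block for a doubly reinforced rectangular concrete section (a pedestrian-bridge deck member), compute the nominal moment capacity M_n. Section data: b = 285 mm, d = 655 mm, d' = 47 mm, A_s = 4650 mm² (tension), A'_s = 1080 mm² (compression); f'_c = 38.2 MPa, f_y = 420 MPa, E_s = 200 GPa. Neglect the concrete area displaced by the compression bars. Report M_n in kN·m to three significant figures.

M_n ≈ 1140 kN·m

Assume both tension and compression steel yield.
Net tension couple steel: A_s − A'_s = 3570 mm².
a = (A_s − A'_s) f_y / (0.85 f'_c b) = 1499400/(0.85 × 38.2 × 285) = 162.03 mm.
c = a/β₁ = 162.03/0.777 = 208.53 mm; ε'_s = 0.003(c − d')/c = 0.0023 ≥ f_y/E_s = 0.0021, so compression steel does yield.
M_n = (A_s − A'_s) f_y (d − a/2) + A'_s f_y (d − d') = [1499400 × (655 − 81.015) + 453600 × (655 − 47)] × 10⁻⁶ = 860.63 + 275.79 = 1136.42 kN·m.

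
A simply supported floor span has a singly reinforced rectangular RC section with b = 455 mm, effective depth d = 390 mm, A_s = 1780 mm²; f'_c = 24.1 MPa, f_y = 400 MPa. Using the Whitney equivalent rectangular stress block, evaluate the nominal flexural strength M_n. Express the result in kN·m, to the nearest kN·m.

M_n ≈ 250 kN·m

T = A_s f_y = 1780 × 400 = 712000 N = 712 kN.
From C = T: a = T/(0.85 f'_c b) = 712000/(0.85 × 24.1 × 455) = 76.39 mm.
M_n = T(d − a/2) = 712 kN × (390 − 38.195) mm = 250.49 kN·m.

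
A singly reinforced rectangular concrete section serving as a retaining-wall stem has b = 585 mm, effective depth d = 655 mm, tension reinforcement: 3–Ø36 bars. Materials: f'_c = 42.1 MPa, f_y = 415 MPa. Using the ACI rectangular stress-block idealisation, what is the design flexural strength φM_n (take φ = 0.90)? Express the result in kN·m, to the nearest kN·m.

A_s = 3 × 1018 = 3054 mm².
T = A_s f_y = 3054 × 415 = 1267410 N = 1267.41 kN.
From C = T: a = T/(0.85 f'_c b) = 1267410/(0.85 × 42.1 × 585) = 60.54 mm.
M_n = T(d − a/2) = 1267.41 kN × (655 − 30.27) mm = 791.79 kN·m.
φM_n = 0.90 × 791.79 = 712.61 kN·m.

φM_n ≈ 713 kN·m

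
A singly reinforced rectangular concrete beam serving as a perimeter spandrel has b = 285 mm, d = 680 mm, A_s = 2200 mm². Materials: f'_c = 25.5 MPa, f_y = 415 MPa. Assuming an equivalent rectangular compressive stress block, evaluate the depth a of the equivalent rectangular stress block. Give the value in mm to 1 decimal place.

a ≈ 147.8 mm

T = A_s f_y = 2200 × 415 = 913000 N = 913 kN.
Setting C = 0.85 f'_c a b equal to T: a = 913000/(0.85 × 25.5 × 285) = 147.8 mm.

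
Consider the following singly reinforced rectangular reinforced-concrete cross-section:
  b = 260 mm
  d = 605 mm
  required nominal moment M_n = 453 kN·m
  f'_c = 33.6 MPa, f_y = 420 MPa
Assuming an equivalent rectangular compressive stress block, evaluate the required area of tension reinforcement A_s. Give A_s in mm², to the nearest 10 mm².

A_s ≈ 1960 mm²

With M_n = 0.85 f'_c a b (d − a/2), solve the quadratic for a:
a = d − √(d² − 2M_n/(0.85 f'_c b)) = 605 − √(605² − 2 × 453×10⁶/(0.85 × 33.6 × 260)) = 111.02 mm.
A_s = 0.85 f'_c a b / f_y = 0.85 × 33.6 × 111.02 × 260 / 420 = 1962.8 mm².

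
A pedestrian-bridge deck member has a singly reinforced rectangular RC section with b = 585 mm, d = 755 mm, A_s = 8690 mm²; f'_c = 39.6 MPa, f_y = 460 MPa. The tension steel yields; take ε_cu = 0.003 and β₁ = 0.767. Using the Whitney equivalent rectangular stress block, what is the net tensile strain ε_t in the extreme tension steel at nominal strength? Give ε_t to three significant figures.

a = A_s f_y/(0.85 f'_c b) = 203.01 mm.
β₁ = 0.767, so c = a/β₁ = 203.01/0.767 = 264.68 mm.
From the linear strain diagram with ε_cu = 0.003: ε_t = 0.003 (d − c)/c = 0.003 × (755 − 264.68)/264.68 = 0.00556.
Since ε_t ≥ 0.005, the section is tension-controlled.

ε_t ≈ 0.00556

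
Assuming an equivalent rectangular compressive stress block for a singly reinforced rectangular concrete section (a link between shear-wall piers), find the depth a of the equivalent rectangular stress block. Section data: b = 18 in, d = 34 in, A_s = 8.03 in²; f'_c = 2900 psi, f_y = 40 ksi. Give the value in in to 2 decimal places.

a ≈ 7.24 in

T = A_s f_y = 8.03 × 40 = 321.2 kips.
a = T/(0.85 f'_c b) = 321.2/(0.85 × 2.9 × 18) = 7.24 in.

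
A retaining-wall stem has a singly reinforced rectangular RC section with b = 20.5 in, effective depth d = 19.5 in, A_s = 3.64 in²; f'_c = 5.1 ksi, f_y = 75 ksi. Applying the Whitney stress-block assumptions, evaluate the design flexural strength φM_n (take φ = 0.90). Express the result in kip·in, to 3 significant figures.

φM_n ≈ 4410 kip·in

T = A_s f_y = 3.64 × 75 = 273 kips.
a = T/(0.85 f'_c b) = 273/(0.85 × 5.1 × 20.5) = 3.072 in.
M_n = T(d − a/2) = 273 × (19.5 − 1.536) = 4904.2 kip·in.
φM_n = 0.90 × 4904.2 = 4413.8 kip·in.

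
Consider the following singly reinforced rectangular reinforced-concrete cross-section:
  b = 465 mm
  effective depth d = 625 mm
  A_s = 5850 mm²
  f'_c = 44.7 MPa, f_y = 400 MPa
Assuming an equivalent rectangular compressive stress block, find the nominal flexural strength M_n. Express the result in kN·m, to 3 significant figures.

M_n ≈ 1310 kN·m

T = A_s f_y = 5850 × 400 = 2340000 N = 2340 kN.
From C = T: a = T/(0.85 f'_c b) = 2340000/(0.85 × 44.7 × 465) = 132.45 mm.
M_n = T(d − a/2) = 2340 kN × (625 − 66.225) mm = 1307.53 kN·m.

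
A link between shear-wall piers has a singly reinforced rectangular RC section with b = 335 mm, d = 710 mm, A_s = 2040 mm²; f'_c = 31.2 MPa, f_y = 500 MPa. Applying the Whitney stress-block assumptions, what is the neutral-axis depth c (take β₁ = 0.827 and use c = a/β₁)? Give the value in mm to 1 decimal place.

T = A_s f_y = 2040 × 500 = 1020000 N = 1020 kN.
Setting C = 0.85 f'_c a b equal to T: a = 1020000/(0.85 × 31.2 × 335) = 114.811 mm.
With β₁ = 0.827, c = a/β₁ = 114.811/0.827 = 138.8 mm.

c ≈ 138.8 mm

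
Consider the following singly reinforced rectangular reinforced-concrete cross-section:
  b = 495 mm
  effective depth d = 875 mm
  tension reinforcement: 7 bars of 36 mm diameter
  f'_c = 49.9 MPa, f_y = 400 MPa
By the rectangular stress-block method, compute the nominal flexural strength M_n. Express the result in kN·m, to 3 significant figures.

M_n ≈ 2300 kN·m

A_s = 7 × 1018 = 7126 mm².
T = A_s f_y = 7126 × 400 = 2850400 N = 2850.4 kN.
From C = T: a = T/(0.85 f'_c b) = 2850400/(0.85 × 49.9 × 495) = 135.76 mm.
M_n = T(d − a/2) = 2850.4 kN × (875 − 67.88) mm = 2300.61 kN·m.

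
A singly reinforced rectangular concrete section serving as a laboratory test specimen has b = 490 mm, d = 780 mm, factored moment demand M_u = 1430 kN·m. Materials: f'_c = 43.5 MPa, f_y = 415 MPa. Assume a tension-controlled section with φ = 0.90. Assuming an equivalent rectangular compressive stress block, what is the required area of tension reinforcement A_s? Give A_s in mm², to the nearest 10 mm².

A_s ≈ 5320 mm²

M_n = M_u/φ = 1430/0.90 = 1588.89 kN·m.
With M_n = 0.85 f'_c a b (d − a/2), solve the quadratic for a:
a = d − √(d² − 2M_n/(0.85 f'_c b)) = 780 − √(780² − 2 × 1588.89×10⁶/(0.85 × 43.5 × 490)) = 121.97 mm.
A_s = 0.85 f'_c a b / f_y = 0.85 × 43.5 × 121.97 × 490 / 415 = 5324.9 mm².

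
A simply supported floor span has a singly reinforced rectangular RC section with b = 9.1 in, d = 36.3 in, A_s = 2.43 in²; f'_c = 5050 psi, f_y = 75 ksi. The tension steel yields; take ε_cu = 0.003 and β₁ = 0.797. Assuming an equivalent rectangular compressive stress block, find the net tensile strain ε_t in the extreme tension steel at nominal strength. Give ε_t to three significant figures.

a = A_s f_y/(0.85 f'_c b) = 4.666 in.
β₁ = 0.797, so c = a/β₁ = 4.666/0.797 = 5.854 in.
From the linear strain diagram with ε_cu = 0.003: ε_t = 0.003 (d − c)/c = 0.003 × (36.3 − 5.854)/5.854 = 0.0156.
Since ε_t ≥ 0.005, the section is tension-controlled.

ε_t ≈ 0.0156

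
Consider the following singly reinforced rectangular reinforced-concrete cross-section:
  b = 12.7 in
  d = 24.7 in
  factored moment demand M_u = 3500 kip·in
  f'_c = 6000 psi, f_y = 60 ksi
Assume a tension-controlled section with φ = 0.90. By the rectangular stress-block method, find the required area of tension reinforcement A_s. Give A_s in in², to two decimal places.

M_n = M_u/φ = 3500/0.90 = 3888.89 kip·in.
From M_n = 0.85 f'_c a b (d − a/2):
a = d − √(d² − 2M_n/(0.85 f'_c b)) = 24.7 − √(24.7² − 2 × 3888.89/(0.85 × 6 × 12.7)) = 2.564 in.
A_s = 0.85 f'_c a b / f_y = 0.85 × 6 × 2.564 × 12.7 / 60 = 2.768 in².

A_s ≈ 2.77 in²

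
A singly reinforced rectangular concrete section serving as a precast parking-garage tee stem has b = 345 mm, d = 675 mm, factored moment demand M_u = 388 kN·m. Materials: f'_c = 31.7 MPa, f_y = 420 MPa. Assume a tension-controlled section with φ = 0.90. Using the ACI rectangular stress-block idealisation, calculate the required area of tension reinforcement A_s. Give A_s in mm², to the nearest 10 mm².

A_s ≈ 1610 mm²

M_n = M_u/φ = 388/0.90 = 431.111 kN·m.
With M_n = 0.85 f'_c a b (d − a/2), solve the quadratic for a:
a = d − √(d² − 2M_n/(0.85 f'_c b)) = 675 − √(675² − 2 × 431.111×10⁶/(0.85 × 31.7 × 345)) = 72.61 mm.
A_s = 0.85 f'_c a b / f_y = 0.85 × 31.7 × 72.61 × 345 / 420 = 1607.1 mm².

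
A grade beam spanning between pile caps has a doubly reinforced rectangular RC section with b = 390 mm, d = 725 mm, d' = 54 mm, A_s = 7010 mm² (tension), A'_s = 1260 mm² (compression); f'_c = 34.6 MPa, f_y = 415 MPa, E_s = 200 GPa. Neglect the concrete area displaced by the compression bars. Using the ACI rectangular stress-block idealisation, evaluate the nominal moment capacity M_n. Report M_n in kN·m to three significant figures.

M_n ≈ 1830 kN·m

Assume both tension and compression steel yield.
Net tension couple steel: A_s − A'_s = 5750 mm².
a = (A_s − A'_s) f_y / (0.85 f'_c b) = 2386250/(0.85 × 34.6 × 390) = 208.04 mm.
c = a/β₁ = 208.04/0.803 = 259.08 mm; ε'_s = 0.003(c − d')/c = 0.0024 ≥ f_y/E_s = 0.0021, so compression steel does yield.
M_n = (A_s − A'_s) f_y (d − a/2) + A'_s f_y (d − d') = [2386250 × (725 − 104.02) + 522900 × (725 − 54)] × 10⁻⁶ = 1481.81 + 350.87 = 1832.68 kN·m.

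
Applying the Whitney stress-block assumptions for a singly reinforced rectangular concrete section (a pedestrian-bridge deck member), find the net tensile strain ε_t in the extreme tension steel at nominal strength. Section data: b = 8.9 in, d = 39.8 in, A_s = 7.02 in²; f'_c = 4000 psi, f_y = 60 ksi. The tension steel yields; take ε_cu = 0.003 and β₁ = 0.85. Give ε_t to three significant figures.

a = A_s f_y/(0.85 f'_c b) = 13.919 in.
β₁ = 0.85, so c = a/β₁ = 13.919/0.85 = 16.375 in.
From the linear strain diagram with ε_cu = 0.003: ε_t = 0.003 (d − c)/c = 0.003 × (39.8 − 16.375)/16.375 = 0.00429.
ε_t is between 0.004 and 0.005 — transition zone.

ε_t ≈ 0.00429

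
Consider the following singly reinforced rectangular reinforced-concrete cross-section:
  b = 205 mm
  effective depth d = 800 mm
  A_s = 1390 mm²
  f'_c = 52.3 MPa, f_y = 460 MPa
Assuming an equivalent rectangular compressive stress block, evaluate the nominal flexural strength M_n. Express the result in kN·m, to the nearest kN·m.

M_n ≈ 489 kN·m

T = A_s f_y = 1390 × 460 = 639400 N = 639.4 kN.
From C = T: a = T/(0.85 f'_c b) = 639400/(0.85 × 52.3 × 205) = 70.16 mm.
M_n = T(d − a/2) = 639.4 kN × (800 − 35.08) mm = 489.09 kN·m.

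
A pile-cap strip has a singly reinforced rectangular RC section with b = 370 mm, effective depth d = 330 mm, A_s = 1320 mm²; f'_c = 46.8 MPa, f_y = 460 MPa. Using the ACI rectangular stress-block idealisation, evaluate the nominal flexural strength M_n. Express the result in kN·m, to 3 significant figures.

T = A_s f_y = 1320 × 460 = 607200 N = 607.2 kN.
From C = T: a = T/(0.85 f'_c b) = 607200/(0.85 × 46.8 × 370) = 41.25 mm.
M_n = T(d − a/2) = 607.2 kN × (330 − 20.625) mm = 187.85 kN·m.

M_n ≈ 188 kN·m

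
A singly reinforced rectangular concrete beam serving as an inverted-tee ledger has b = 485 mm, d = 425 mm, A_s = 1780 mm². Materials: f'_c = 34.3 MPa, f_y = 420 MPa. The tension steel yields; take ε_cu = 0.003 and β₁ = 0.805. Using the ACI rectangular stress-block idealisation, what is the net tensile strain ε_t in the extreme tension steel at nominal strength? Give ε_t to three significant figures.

ε_t ≈ 0.0164

a = A_s f_y/(0.85 f'_c b) = 52.87 mm.
β₁ = 0.805, so c = a/β₁ = 52.87/0.805 = 65.68 mm.
From the linear strain diagram with ε_cu = 0.003: ε_t = 0.003 (d − c)/c = 0.003 × (425 − 65.68)/65.68 = 0.0164.
Since ε_t ≥ 0.005, the section is tension-controlled.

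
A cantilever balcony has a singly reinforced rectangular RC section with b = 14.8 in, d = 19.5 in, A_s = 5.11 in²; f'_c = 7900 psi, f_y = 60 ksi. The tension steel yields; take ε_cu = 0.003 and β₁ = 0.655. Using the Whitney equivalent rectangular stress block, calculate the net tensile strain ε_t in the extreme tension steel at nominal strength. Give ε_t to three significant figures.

a = A_s f_y/(0.85 f'_c b) = 3.085 in.
β₁ = 0.655, so c = a/β₁ = 3.085/0.655 = 4.710 in.
From the linear strain diagram with ε_cu = 0.003: ε_t = 0.003 (d − c)/c = 0.003 × (19.5 − 4.710)/4.710 = 0.00942.
Since ε_t ≥ 0.005, the section is tension-controlled.

ε_t ≈ 0.00942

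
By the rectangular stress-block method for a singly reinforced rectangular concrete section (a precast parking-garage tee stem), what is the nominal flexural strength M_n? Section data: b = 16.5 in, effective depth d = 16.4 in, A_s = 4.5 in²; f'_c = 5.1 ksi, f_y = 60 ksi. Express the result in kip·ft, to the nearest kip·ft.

T = A_s f_y = 4.5 × 60 = 270 kips.
a = T/(0.85 f'_c b) = 270/(0.85 × 5.1 × 16.5) = 3.775 in.
M_n = T(d − a/2) = 270 × (16.4 − 1.8875) = 3918.4 kip·in = 3918.4/12 = 326.53 kip·ft.

M_n ≈ 327 kip·ft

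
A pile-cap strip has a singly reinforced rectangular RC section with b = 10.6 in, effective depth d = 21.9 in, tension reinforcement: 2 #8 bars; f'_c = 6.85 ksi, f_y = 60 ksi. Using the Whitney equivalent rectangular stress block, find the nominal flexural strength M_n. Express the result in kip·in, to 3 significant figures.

M_n ≈ 2000 kip·in

A_s = 2 × 0.79 = 1.58 in².
T = A_s f_y = 1.58 × 60 = 94.8 kips.
a = T/(0.85 f'_c b) = 94.8/(0.85 × 6.85 × 10.6) = 1.536 in.
M_n = T(d − a/2) = 94.8 × (21.9 − 0.768) = 2003.3 kip·in.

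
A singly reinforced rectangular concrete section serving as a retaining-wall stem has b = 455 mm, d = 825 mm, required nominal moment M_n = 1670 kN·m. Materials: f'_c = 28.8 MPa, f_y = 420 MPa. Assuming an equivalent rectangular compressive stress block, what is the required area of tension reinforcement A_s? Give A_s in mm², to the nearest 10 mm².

A_s ≈ 5510 mm²

With M_n = 0.85 f'_c a b (d − a/2), solve the quadratic for a:
a = d − √(d² − 2M_n/(0.85 f'_c b)) = 825 − √(825² − 2 × 1670×10⁶/(0.85 × 28.8 × 455)) = 207.94 mm.
A_s = 0.85 f'_c a b / f_y = 0.85 × 28.8 × 207.94 × 455 / 420 = 5514.6 mm².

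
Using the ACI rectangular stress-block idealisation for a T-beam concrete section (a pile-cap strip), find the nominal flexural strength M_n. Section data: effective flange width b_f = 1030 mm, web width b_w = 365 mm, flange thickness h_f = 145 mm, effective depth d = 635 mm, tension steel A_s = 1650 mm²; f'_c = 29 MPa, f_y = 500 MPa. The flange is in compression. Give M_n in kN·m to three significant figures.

Tension: T = A_s f_y = 1650 × 500 = 825000 N.
Try a within the flange: a = T/(0.85 f'_c b_f) = 825000/(0.85 × 29 × 1030) = 32.49 mm.
Since a = 32.49 ≤ h_f = 145 mm, the stress block lies entirely in the flange; analyse as a rectangular beam of width b_f.
M_n = T(d − a/2) = 825000 × (635 − 16.245) = 510.47 × 10⁶ N·mm.
M_n = 510.47 kN·m.

M_n ≈ 510 kN·m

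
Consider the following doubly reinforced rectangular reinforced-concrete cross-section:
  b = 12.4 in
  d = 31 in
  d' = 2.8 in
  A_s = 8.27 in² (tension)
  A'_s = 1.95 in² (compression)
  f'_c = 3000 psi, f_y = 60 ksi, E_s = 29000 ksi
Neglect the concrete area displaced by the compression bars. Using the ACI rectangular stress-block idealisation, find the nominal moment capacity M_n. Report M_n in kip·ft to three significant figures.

Assume both steels yield.
a = (A_s − A'_s) f_y/(0.85 f'_c b) = (8.27 − 1.95) × 60/(0.85 × 3 × 12.4) = 11.992 in.
c = a/β₁ = 11.992/0.85 = 14.108 in; ε'_s = 0.003(c − d')/c = 0.0024 ≥ ε_y = 0.0021, so the compression steel yields.
M_n = (A_s − A'_s) f_y (d − a/2) + A'_s f_y (d − d') = 379.2 × (31 − 5.996) + 117 × (31 − 2.8) = 9481.5 + 3299.4 = 12780.9 kip·in = 12780.9/12 = 1065.08 kip·ft.

M_n ≈ 1070 kip·ft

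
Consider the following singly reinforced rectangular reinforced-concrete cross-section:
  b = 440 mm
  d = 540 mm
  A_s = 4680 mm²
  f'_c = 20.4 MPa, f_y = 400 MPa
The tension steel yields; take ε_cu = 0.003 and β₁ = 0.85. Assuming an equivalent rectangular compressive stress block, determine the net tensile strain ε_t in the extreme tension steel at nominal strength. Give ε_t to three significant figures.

a = A_s f_y/(0.85 f'_c b) = 245.36 mm.
β₁ = 0.85, so c = a/β₁ = 245.36/0.85 = 288.66 mm.
From the linear strain diagram with ε_cu = 0.003: ε_t = 0.003 (d − c)/c = 0.003 × (540 − 288.66)/288.66 = 0.00261.
ε_t < 0.004 — the section is over-reinforced for flexure under ACI limits.

ε_t ≈ 0.00261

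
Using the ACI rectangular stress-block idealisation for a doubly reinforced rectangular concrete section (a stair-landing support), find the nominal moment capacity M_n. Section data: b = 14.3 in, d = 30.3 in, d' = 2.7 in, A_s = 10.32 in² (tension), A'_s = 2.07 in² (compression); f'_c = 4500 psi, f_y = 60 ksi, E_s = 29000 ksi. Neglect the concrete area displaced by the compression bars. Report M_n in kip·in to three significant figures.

Assume both steels yield.
a = (A_s − A'_s) f_y/(0.85 f'_c b) = (10.32 − 2.07) × 60/(0.85 × 4.5 × 14.3) = 9.050 in.
c = a/β₁ = 9.050/0.825 = 10.970 in; ε'_s = 0.003(c − d')/c = 0.0023 ≥ ε_y = 0.0021, so the compression steel yields.
M_n = (A_s − A'_s) f_y (d − a/2) + A'_s f_y (d − d') = 495 × (30.3 − 4.525) + 124.2 × (30.3 − 2.7) = 12758.6 + 3427.9 = 16186.5 kip·in.

M_n ≈ 16200 kip·in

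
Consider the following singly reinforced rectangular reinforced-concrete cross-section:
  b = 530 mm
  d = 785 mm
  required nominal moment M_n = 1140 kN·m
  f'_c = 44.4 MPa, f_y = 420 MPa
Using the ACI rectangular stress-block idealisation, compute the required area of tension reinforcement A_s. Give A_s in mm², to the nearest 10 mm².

With M_n = 0.85 f'_c a b (d − a/2), solve the quadratic for a:
a = d − √(d² − 2M_n/(0.85 f'_c b)) = 785 − √(785² − 2 × 1140×10⁶/(0.85 × 44.4 × 530)) = 76.31 mm.
A_s = 0.85 f'_c a b / f_y = 0.85 × 44.4 × 76.31 × 530 / 420 = 3634.2 mm².

A_s ≈ 3630 mm²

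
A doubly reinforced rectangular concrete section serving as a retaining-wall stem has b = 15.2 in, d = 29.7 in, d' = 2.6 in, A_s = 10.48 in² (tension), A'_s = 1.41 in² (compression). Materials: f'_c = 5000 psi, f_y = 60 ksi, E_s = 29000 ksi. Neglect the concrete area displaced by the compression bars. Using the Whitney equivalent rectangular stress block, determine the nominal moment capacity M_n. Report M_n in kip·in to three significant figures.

M_n ≈ 16200 kip·in

Assume both steels yield.
a = (A_s − A'_s) f_y/(0.85 f'_c b) = (10.48 − 1.41) × 60/(0.85 × 5 × 15.2) = 8.424 in.
c = a/β₁ = 8.424/0.8 = 10.530 in; ε'_s = 0.003(c − d')/c = 0.0023 ≥ ε_y = 0.0021, so the compression steel yields.
M_n = (A_s − A'_s) f_y (d − a/2) + A'_s f_y (d − d') = 544.2 × (29.7 − 4.212) + 84.6 × (29.7 − 2.6) = 13870.6 + 2292.7 = 16163.3 kip·in.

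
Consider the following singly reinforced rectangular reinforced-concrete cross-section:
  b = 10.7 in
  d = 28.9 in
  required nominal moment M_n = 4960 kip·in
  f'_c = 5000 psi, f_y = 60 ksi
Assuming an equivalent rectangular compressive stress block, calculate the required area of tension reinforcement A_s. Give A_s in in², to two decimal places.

A_s ≈ 3.08 in²

From M_n = 0.85 f'_c a b (d − a/2):
a = d − √(d² − 2M_n/(0.85 f'_c b)) = 28.9 − √(28.9² − 2 × 4960/(0.85 × 5 × 10.7)) = 4.059 in.
A_s = 0.85 f'_c a b / f_y = 0.85 × 5 × 4.059 × 10.7 / 60 = 3.076 in².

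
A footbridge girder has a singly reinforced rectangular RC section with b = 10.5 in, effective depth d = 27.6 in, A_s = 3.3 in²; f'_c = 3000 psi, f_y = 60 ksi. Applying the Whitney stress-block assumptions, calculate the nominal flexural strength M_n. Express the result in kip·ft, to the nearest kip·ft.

M_n ≈ 394 kip·ft

T = A_s f_y = 3.3 × 60 = 198 kips.
a = T/(0.85 f'_c b) = 198/(0.85 × 3 × 10.5) = 7.395 in.
M_n = T(d − a/2) = 198 × (27.6 − 3.6975) = 4732.7 kip·in = 4732.7/12 = 394.39 kip·ft.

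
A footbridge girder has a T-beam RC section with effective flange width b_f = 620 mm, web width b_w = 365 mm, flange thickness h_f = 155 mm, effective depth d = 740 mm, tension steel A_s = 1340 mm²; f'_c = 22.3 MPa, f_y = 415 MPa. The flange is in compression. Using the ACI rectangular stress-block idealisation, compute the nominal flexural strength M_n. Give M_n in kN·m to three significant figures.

M_n ≈ 398 kN·m

Tension: T = A_s f_y = 1340 × 415 = 556100 N.
Try a within the flange: a = T/(0.85 f'_c b_f) = 556100/(0.85 × 22.3 × 620) = 47.32 mm.
Since a = 47.32 ≤ h_f = 155 mm, the stress block lies entirely in the flange; analyse as a rectangular beam of width b_f.
M_n = T(d − a/2) = 556100 × (740 − 23.66) = 398.36 × 10⁶ N·mm.
M_n = 398.36 kN·m.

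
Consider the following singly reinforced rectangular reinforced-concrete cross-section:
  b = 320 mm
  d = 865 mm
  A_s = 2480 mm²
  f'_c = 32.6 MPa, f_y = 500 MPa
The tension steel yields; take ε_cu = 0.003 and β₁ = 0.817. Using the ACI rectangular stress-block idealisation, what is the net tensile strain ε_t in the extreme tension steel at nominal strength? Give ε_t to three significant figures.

a = A_s f_y/(0.85 f'_c b) = 139.84 mm.
β₁ = 0.817, so c = a/β₁ = 139.84/0.817 = 171.16 mm.
From the linear strain diagram with ε_cu = 0.003: ε_t = 0.003 (d − c)/c = 0.003 × (865 − 171.16)/171.16 = 0.0122.
Since ε_t ≥ 0.005, the section is tension-controlled.

ε_t ≈ 0.0122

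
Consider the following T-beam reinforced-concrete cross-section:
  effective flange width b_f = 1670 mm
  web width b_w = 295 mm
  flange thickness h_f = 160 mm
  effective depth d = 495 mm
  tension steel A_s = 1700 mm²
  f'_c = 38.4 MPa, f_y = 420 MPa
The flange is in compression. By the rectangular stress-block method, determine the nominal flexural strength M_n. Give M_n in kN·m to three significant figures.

M_n ≈ 349 kN·m

Tension: T = A_s f_y = 1700 × 420 = 714000 N.
Try a within the flange: a = T/(0.85 f'_c b_f) = 714000/(0.85 × 38.4 × 1670) = 13.10 mm.
Since a = 13.10 ≤ h_f = 160 mm, the stress block lies entirely in the flange; analyse as a rectangular beam of width b_f.
M_n = T(d − a/2) = 714000 × (495 − 6.55) = 348.75 × 10⁶ N·mm.
M_n = 348.75 kN·m.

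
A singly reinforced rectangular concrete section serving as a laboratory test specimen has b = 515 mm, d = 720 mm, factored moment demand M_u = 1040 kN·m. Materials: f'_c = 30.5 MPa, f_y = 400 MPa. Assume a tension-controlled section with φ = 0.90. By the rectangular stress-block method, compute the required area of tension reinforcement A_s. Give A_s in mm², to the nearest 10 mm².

M_n = M_u/φ = 1040/0.90 = 1155.56 kN·m.
With M_n = 0.85 f'_c a b (d − a/2), solve the quadratic for a:
a = d − √(d² − 2M_n/(0.85 f'_c b)) = 720 − √(720² − 2 × 1155.56×10⁶/(0.85 × 30.5 × 515)) = 132.38 mm.
A_s = 0.85 f'_c a b / f_y = 0.85 × 30.5 × 132.38 × 515 / 400 = 4418.6 mm².

A_s ≈ 4420 mm²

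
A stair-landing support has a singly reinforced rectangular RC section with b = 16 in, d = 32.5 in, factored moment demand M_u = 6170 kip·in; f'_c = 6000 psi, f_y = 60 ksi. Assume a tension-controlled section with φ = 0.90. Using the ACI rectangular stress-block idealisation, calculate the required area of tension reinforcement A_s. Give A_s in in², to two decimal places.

A_s ≈ 3.67 in²

M_n = M_u/φ = 6170/0.90 = 6855.56 kip·in.
From M_n = 0.85 f'_c a b (d − a/2):
a = d − √(d² − 2M_n/(0.85 f'_c b)) = 32.5 − √(32.5² − 2 × 6855.56/(0.85 × 6 × 16)) = 2.697 in.
A_s = 0.85 f'_c a b / f_y = 0.85 × 6 × 2.697 × 16 / 60 = 3.668 in².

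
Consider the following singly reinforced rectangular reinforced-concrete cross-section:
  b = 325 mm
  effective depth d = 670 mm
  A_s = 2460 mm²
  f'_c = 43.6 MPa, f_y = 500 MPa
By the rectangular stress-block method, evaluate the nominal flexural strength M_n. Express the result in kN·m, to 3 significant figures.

T = A_s f_y = 2460 × 500 = 1230000 N = 1230 kN.
From C = T: a = T/(0.85 f'_c b) = 1230000/(0.85 × 43.6 × 325) = 102.12 mm.
M_n = T(d − a/2) = 1230 kN × (670 − 51.06) mm = 761.30 kN·m.

M_n ≈ 761 kN·m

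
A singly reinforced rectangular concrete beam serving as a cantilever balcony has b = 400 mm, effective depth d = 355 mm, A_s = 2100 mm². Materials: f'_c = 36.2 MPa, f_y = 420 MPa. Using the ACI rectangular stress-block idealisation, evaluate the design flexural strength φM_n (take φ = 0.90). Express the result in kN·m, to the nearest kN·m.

φM_n ≈ 253 kN·m

T = A_s f_y = 2100 × 420 = 882000 N = 882 kN.
From C = T: a = T/(0.85 f'_c b) = 882000/(0.85 × 36.2 × 400) = 71.66 mm.
M_n = T(d − a/2) = 882 kN × (355 − 35.83) mm = 281.51 kN·m.
φM_n = 0.90 × 281.51 = 253.36 kN·m.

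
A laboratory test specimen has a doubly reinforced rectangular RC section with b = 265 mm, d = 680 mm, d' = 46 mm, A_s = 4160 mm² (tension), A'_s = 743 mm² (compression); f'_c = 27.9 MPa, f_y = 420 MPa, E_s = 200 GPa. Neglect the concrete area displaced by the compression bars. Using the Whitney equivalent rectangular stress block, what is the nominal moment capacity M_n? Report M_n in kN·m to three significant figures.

Assume both tension and compression steel yield.
Net tension couple steel: A_s − A'_s = 3417 mm².
a = (A_s − A'_s) f_y / (0.85 f'_c b) = 1435140/(0.85 × 27.9 × 265) = 228.36 mm.
c = a/β₁ = 228.36/0.85 = 268.66 mm; ε'_s = 0.003(c − d')/c = 0.0025 ≥ f_y/E_s = 0.0021, so compression steel does yield.
M_n = (A_s − A'_s) f_y (d − a/2) + A'_s f_y (d − d') = [1435140 × (680 − 114.18) + 312060 × (680 − 46)] × 10⁻⁶ = 812.03 + 197.85 = 1009.88 kN·m.

M_n ≈ 1010 kN·m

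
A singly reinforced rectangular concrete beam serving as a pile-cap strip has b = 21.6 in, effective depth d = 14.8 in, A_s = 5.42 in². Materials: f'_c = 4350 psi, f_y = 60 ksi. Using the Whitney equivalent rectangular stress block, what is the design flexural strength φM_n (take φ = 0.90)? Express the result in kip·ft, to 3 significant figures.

T = A_s f_y = 5.42 × 60 = 325.2 kips.
a = T/(0.85 f'_c b) = 325.2/(0.85 × 4.35 × 21.6) = 4.072 in.
M_n = T(d − a/2) = 325.2 × (14.8 − 2.036) = 4150.9 kip·in = 4150.9/12 = 345.91 kip·ft.
φM_n = 0.90 × 345.91 = 311.32 kip·ft.

φM_n ≈ 311 kip·ft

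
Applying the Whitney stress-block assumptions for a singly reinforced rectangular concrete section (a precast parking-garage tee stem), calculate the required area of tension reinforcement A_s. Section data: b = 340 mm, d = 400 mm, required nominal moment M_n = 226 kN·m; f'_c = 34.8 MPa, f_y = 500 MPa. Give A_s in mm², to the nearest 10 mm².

With M_n = 0.85 f'_c a b (d − a/2), solve the quadratic for a:
a = d − √(d² − 2M_n/(0.85 f'_c b)) = 400 − √(400² − 2 × 226×10⁶/(0.85 × 34.8 × 340)) = 60.80 mm.
A_s = 0.85 f'_c a b / f_y = 0.85 × 34.8 × 60.80 × 340 / 500 = 1223.0 mm².

A_s ≈ 1220 mm²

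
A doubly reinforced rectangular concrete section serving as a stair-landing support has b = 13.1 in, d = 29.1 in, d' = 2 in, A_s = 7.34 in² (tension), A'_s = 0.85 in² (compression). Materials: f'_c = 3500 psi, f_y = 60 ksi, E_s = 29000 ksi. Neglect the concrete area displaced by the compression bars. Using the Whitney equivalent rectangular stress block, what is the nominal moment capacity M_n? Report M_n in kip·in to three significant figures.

M_n ≈ 10800 kip·in

Assume both steels yield.
a = (A_s − A'_s) f_y/(0.85 f'_c b) = (7.34 − 0.85) × 60/(0.85 × 3.5 × 13.1) = 9.992 in.
c = a/β₁ = 9.992/0.85 = 11.755 in; ε'_s = 0.003(c − d')/c = 0.0025 ≥ ε_y = 0.0021, so the compression steel yields.
M_n = (A_s − A'_s) f_y (d − a/2) + A'_s f_y (d − d') = 389.4 × (29.1 − 4.996) + 51 × (29.1 − 2) = 9386.1 + 1382.1 = 10768.2 kip·in.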